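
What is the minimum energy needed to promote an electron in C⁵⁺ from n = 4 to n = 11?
26.5648 eV

The energy levels of a hydrogen-like atom are E_n = -13.6057 Z² eV / n².

Energy at n = 4: E_4 = -13.6057 × 6² / 4² = -30.6128250 eV
Energy at n = 11: E_11 = -13.6057 × 6² / 11² = -4.0479769 eV

The excitation energy is the difference:
ΔE = E_11 - E_4
ΔE = -4.0479769 - (-30.6128250)
ΔE = 26.5648 eV

Since this is positive, energy must be absorbed (photon absorption).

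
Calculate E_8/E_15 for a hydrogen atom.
3.515625

Using E_n = -13.6057 Z² / n² eV with Z = 1:

E_8 = -13.6057 / 8² = -13.6057 / 64 = -0.212589063 eV
E_15 = -13.6057 / 15² = -13.6057 / 225 = -0.060469778 eV

The ratio is:
E_8/E_15 = (-0.212589063) / (-0.060469778)
E_8/E_15 = (-13.6057/64) / (-13.6057/225)
E_8/E_15 = 225/64
E_8/E_15 = 3.515625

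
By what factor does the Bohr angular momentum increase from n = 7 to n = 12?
1.71

In the Bohr model, L_n = nℏ, so the ratio is purely the ratio of quantum numbers:

L_12/L_7 = 12ℏ / 7ℏ = 12/7 = 1.71

The angular momentum scales linearly with n.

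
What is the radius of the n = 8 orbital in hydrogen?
3.3867 nm (or 33.8673 Å)

The Bohr radius formula is:
r_n = n² a₀ / Z

where a₀ = 0.0529177 nm is the Bohr radius.

For H (Z = 1) at n = 8:
r_8 = 8² × 0.0529177 nm / 1
r_8 = 64 × 0.0529177 nm / 1
r_8 = 3.38673 nm / 1
r_8 = 3.3867 nm

The electron orbits at approximately 3.3867 nm from the nucleus.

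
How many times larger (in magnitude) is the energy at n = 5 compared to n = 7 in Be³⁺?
1.960000

Using E_n = -13.6057 Z² / n² eV with Z = 4:

E_5 = -13.6057 × 4² / 5² = -217.6912 / 25 = -8.707648000000 eV
E_7 = -13.6057 × 4² / 7² = -217.6912 / 49 = -4.442677551020 eV

The ratio is:
E_5/E_7 = (-8.707648000000) / (-4.442677551020)
E_5/E_7 = (-217.6912/25) / (-217.6912/49)
E_5/E_7 = 49/25
E_5/E_7 = 1.960000
(Note: the Z² factors cancel in the ratio.)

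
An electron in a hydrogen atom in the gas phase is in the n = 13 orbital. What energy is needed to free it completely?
0.08051 eV

The ionization energy is the energy needed to remove the electron completely (n → ∞).

For hydrogen, E_n = -13.6057 eV / n².

At n = 13: E_13 = -13.6057 / 13² = -0.08050710 eV
At n = ∞: E_∞ = 0 eV

Ionization energy = E_∞ - E_13 = 0 - (-0.08050710) = 0.08050710 eV
Ionization energy ≈ 0.08051 eV

This is also called the binding energy of the electron in state n = 13.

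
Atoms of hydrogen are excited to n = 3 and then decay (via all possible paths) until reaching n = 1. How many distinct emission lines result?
3

The electron can occupy levels n = 1, 2, ..., 3 during de-excitation — that is m = 3 - 1 + 1 = 3 distinct levels.

The number of distinct spectral lines equals the number of ways to choose 2 of these m levels (each pair gives one possible emission transition):

Number of lines = m(m-1)/2 = 3×2/2 = 3

These correspond to all possible transitions between the 3 levels:
3 → 2, 3 → 1, 2 → 1

Each transition produces a photon with a unique energy (and thus wavelength). This count does not depend on Z.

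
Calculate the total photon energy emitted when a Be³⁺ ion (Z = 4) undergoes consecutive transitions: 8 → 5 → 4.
10.20428 eV

The energy levels of Be³⁺ are E_n = -13.6057 × 4² / n² eV.

First transition (8 → 5):
ΔE₁ = |E_5 - E_8|
ΔE₁ = |-8.70764800000 - (-3.40142500000)| = 5.30622300 eV

Second transition (5 → 4):
ΔE₂ = |E_4 - E_5|
ΔE₂ = |-13.60570000000 - (-8.70764800000)| = 4.89805200 eV

Total energy released:
E_total = ΔE₁ + ΔE₂ = 5.30622300 + 4.89805200 = 10.20428 eV

Note: This equals the direct transition 8 → 4: 10.20428 eV ✓
Energy is conserved regardless of the path taken.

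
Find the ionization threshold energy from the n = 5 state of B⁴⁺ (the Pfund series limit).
13.605700 eV

The series limit corresponds to the transition from n = ∞ to n = 5.
This is the highest energy (shortest wavelength) transition in the Pfund series.

E_∞ = 0 eV
E_5 = -13.6057 × 5² / 5² = -13.605700 eV

Energy at series limit:
ΔE = E_∞ - E_5 = 0 - (-13.605700) = 13.605700 eV

This energy equals the ionization energy from the n = 5 state of B⁴⁺.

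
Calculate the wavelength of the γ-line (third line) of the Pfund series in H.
3738.52 nm

The lines of a series are numbered from the longest wavelength (smallest ΔE) outward; the third line is the transition from n = n_f + 3 to n_f.
The Pfund series has all transitions ending at n_f = 5.

For H, the third line (γ-line) is the jump from n = 8 to n = 5:
E_8 = -13.6057 / 8² = -0.21258906 eV
E_5 = -13.6057 / 5² = -0.54422800 eV
ΔE = E_8 - E_5 = 0.33163894 eV

λ = hc/E = 1239.84 eV·nm / 0.33163894 eV
λ = 3738.52 nm

This is the γ-line of the Pfund series in H.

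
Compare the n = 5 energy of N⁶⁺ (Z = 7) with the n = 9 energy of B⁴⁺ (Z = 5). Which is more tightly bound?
N⁶⁺ at n = 5 (E = -26.667172 eV)

Using E_n = -13.6057 Z² / n² eV:

N⁶⁺ (Z = 7) at n = 5:
E = -13.6057 × 7² / 5² = -13.6057 × 49 / 25 = -26.667172000 eV

B⁴⁺ (Z = 5) at n = 9:
E = -13.6057 × 5² / 9² = -13.6057 × 25 / 81 = -4.199290123 eV

Since -26.667172000 eV < -4.199290123 eV,
N⁶⁺ at n = 5 is more tightly bound (requires more energy to ionize).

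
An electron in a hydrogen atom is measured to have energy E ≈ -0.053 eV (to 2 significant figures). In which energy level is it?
n = 16

The exact energy levels follow E_n = -13.6057 eV / n².

The measured value (-0.053 eV) is reported to only 2 significant figures, so we must test candidate n values and see which one matches to that precision.

Candidate energies:
  n = 14:  E = -13.6057/14² = -0.06942 eV
  n = 15:  E = -13.6057/15² = -0.06047 eV
  n = 16:  E = -13.6057/16² = -0.05315 eV  ← matches
  n = 17:  E = -13.6057/17² = -0.04708 eV
  n = 18:  E = -13.6057/18² = -0.04199 eV

Checking against the measurement of -0.053 eV (2 sig figs), only n = 16 agrees:
E_16 = -0.05315 eV, which rounds to -0.053 eV ✓

Therefore n = 16.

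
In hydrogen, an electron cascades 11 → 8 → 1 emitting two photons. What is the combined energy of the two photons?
13.49326 eV

The energy levels of hydrogen are E_n = -13.6057 / n² eV.

First transition (11 → 8):
ΔE₁ = |E_8 - E_11|
ΔE₁ = |-0.21258906250 - (-0.11244380165)| = 0.10014526 eV

Second transition (8 → 1):
ΔE₂ = |E_1 - E_8|
ΔE₂ = |-13.60570000000 - (-0.21258906250)| = 13.39311094 eV

Total energy released:
E_total = ΔE₁ + ΔE₂ = 0.10014526 + 13.39311094 = 13.49326 eV

Note: This equals the direct transition 11 → 1: 13.49326 eV ✓
Energy is conserved regardless of the path taken.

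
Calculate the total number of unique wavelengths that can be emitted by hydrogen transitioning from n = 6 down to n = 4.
3

The electron can occupy levels n = 4, 5, ..., 6 during de-excitation — that is m = 6 - 4 + 1 = 3 distinct levels.

The number of distinct spectral lines equals the number of ways to choose 2 of these m levels (each pair gives one possible emission transition):

Number of lines = m(m-1)/2 = 3×2/2 = 3

These correspond to all possible transitions between the 3 levels:
6 → 5, 6 → 4, 5 → 4

Each transition produces a photon with a unique energy (and thus wavelength). This count does not depend on Z.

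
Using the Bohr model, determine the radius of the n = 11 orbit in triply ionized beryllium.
1.6008 nm (or 16.0076 Å)

The Bohr radius formula is:
r_n = n² a₀ / Z

where a₀ = 0.0529177 nm is the Bohr radius.

For Be³⁺ (Z = 4) at n = 11:
r_11 = 11² × 0.0529177 nm / 4
r_11 = 121 × 0.0529177 nm / 4
r_11 = 6.40304 nm / 4
r_11 = 1.6008 nm

The electron orbits at approximately 1.6008 nm from the nucleus.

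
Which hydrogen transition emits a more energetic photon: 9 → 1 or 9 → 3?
9 → 1

Calculate the energy for each transition:

Transition 9 → 1:
ΔE₁ = |E_1 - E_9| = |-13.6057/1² - (-13.6057/9²)|
ΔE₁ = |-13.605700000000 - (-0.167971604938)| = 13.437728395 eV

Transition 9 → 3:
ΔE₂ = |E_3 - E_9| = |-13.6057/3² - (-13.6057/9²)|
ΔE₂ = |-1.511744444444 - (-0.167971604938)| = 1.343772840 eV

Since 13.437728395 eV > 1.343772840 eV, the transition 9 → 1 emits the more energetic photon.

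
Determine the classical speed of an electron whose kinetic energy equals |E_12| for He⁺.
3.65e+05 m/s (or 0.12162% of c)

The binding energy at n = 12 for He⁺ is:
E_12 = -13.6057 × 2²/12² = -0.3779361 eV
|E_12| = 0.3779361 eV

Convert to Joules:
KE = 0.3779361 eV × (1.602177 × 10⁻¹⁹ J/eV) = 6.0552e-20 J

Using KE = ½mv²:
v = √(2·KE/m_e)
v = √(2 × 6.0552e-20 J / 9.10938 × 10⁻³¹ kg)
v = 3.65e+05 m/s

This is approximately 0.12162% the speed of light.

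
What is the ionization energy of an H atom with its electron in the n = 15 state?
0.06 eV

The ionization energy is the energy needed to remove the electron completely (n → ∞).

For hydrogen, E_n = -13.6057 eV / n².

At n = 15: E_15 = -13.6057 / 15² = -0.06047 eV
At n = ∞: E_∞ = 0 eV

Ionization energy = E_∞ - E_15 = 0 - (-0.06047) = 0.06047 eV
Ionization energy ≈ 0.06 eV

This is also called the binding energy of the electron in state n = 15.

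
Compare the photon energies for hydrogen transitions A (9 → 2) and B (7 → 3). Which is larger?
9 → 2

Calculate the energy for each transition:

Transition 9 → 2:
ΔE₁ = |E_2 - E_9| = |-13.6057/2² - (-13.6057/9²)|
ΔE₁ = |-3.4014250000 - (-0.1679716049)| = 3.2334534 eV

Transition 7 → 3:
ΔE₂ = |E_3 - E_7| = |-13.6057/3² - (-13.6057/7²)|
ΔE₂ = |-1.5117444444 - (-0.2776673469)| = 1.2340771 eV

Since 3.2334534 eV > 1.2340771 eV, the transition 9 → 2 emits the more energetic photon.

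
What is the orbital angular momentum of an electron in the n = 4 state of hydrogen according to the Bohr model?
4.2183e-34 J·s (or 4ℏ)

In the Bohr model, angular momentum is quantized:
L = nℏ

where ℏ = h/(2π) = 1.054572e-34 J·s

For n = 4:
L = 4 × 1.054572e-34 J·s
L = 4.2183e-34 J·s

This can also be written as L = 4ℏ.
The angular momentum is an integer multiple of the reduced Planck constant.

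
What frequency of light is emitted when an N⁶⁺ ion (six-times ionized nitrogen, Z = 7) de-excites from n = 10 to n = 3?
1.6299e+16 Hz

First, find the transition energy:
E_10 = -13.6057 × 7² / 10² = -6.666793 eV
E_3 = -13.6057 × 7² / 3² = -74.075478 eV
|ΔE| = |E_3 - E_10| = 67.408685 eV

Convert to Joules: E = 67.408685 eV × (1.602177 × 10⁻¹⁹ J/eV) = 1.080006e-17 J

Using E = hf:
f = E/h = 1.080006e-17 J / (6.62607 × 10⁻³⁴ J·s)
f = 1.6299e+16 Hz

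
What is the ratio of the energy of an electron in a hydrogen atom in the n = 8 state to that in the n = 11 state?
1.890625

Using E_n = -13.6057 Z² / n² eV with Z = 1:

E_8 = -13.6057 / 8² = -13.6057 / 64 = -0.212589063 eV
E_11 = -13.6057 / 11² = -13.6057 / 121 = -0.112443802 eV

The ratio is:
E_8/E_11 = (-0.212589063) / (-0.112443802)
E_8/E_11 = (-13.6057/64) / (-13.6057/121)
E_8/E_11 = 121/64
E_8/E_11 = 1.890625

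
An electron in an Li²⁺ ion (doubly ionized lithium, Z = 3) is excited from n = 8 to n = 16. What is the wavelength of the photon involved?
864.0143 nm

First, find the transition energy using E_n = -13.6057 Z² / n² eV:
E_8 = -13.6057 × 3² / 8² = -1.91330156 eV
E_16 = -13.6057 × 3² / 16² = -0.47832539 eV

Photon energy: |ΔE| = |E_16 - E_8| = 1.43497617 eV

Convert to wavelength using E = hc/λ with hc = 1239.84 eV·nm:
λ = hc/E = 1239.84 eV·nm / 1.43497617 eV
λ = 864.0143 nm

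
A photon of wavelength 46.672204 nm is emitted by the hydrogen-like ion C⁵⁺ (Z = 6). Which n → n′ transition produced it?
n = 11 → n = 4

First, find the photon energy from the wavelength (hc = 1239.84 eV·nm):
E = hc/λ = 1239.84 eV·nm / 46.672204 nm = 26.564848 eV

The energy levels of C⁵⁺ satisfy E_n = -13.6057 × 6² / n² eV, so an emission n_i → n_f releases
ΔE = 13.6057 × 6² × (1/n_f² − 1/n_i²) eV.

Setting ΔE equal to the photon energy:
1/n_f² − 1/n_i² = 26.564848 / (13.6057 × 6²) = 0.054235537

Since 1/n_i² must be positive, we need 1/n_f² > 0.054235537, i.e. n_f ≤ 4. For each allowed n_f, solve n_i = (1/n_f² − 0.054235537)^(−1/2) and check whether it is a whole number:
  n_f = 1: 1/n_i² = 1.000000000 − 0.054235537 = 0.945764463 → n_i = 1.028  (not an integer) ✗
  n_f = 2: 1/n_i² = 0.250000000 − 0.054235537 = 0.195764463 → n_i = 2.260  (not an integer) ✗
  n_f = 3: 1/n_i² = 0.111111111 − 0.054235537 = 0.056875574 → n_i = 4.193  (not an integer) ✗
  n_f = 4: 1/n_i² = 0.062500000 − 0.054235537 = 0.008264463 → n_i = 11.000  → integer, n_i = 11 ✓

Only n_f = 4 gives an integer upper level, n_i = 11.

The transition is from n = 11 to n = 4 (emission).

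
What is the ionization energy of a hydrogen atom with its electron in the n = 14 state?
0.069417 eV

The ionization energy is the energy needed to remove the electron completely (n → ∞).

For hydrogen, E_n = -13.6057 eV / n².

At n = 14: E_14 = -13.6057 / 14² = -0.069416837 eV
At n = ∞: E_∞ = 0 eV

Ionization energy = E_∞ - E_14 = 0 - (-0.069416837) = 0.069416837 eV
Ionization energy ≈ 0.069417 eV

This is also called the binding energy of the electron in state n = 14.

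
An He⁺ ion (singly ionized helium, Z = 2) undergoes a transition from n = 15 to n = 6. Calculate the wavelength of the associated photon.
976.355498 nm

First, find the transition energy using E_n = -13.6057 Z² / n² eV:
E_15 = -13.6057 × 2² / 15² = -0.2418791111 eV
E_6 = -13.6057 × 2² / 6² = -1.5117444444 eV

Photon energy: |ΔE| = |E_6 - E_15| = 1.2698653333 eV

Convert to wavelength using E = hc/λ with hc = 1239.84 eV·nm:
λ = hc/E = 1239.84 eV·nm / 1.2698653333 eV
λ = 976.355498 nm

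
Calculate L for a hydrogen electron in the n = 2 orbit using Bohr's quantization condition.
2.10914e-34 J·s (or 2ℏ)

In the Bohr model, angular momentum is quantized:
L = nℏ

where ℏ = h/(2π) = 1.0545718e-34 J·s

For n = 2:
L = 2 × 1.0545718e-34 J·s
L = 2.10914e-34 J·s

This can also be written as L = 2ℏ.
The angular momentum is an integer multiple of the reduced Planck constant.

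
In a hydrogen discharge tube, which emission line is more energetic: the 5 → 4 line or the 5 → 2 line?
5 → 2

Calculate the energy for each transition:

Transition 5 → 4:
ΔE₁ = |E_4 - E_5| = |-13.6057/4² - (-13.6057/5²)|
ΔE₁ = |-0.85035625 - (-0.54422800)| = 0.30613 eV

Transition 5 → 2:
ΔE₂ = |E_2 - E_5| = |-13.6057/2² - (-13.6057/5²)|
ΔE₂ = |-3.40142500 - (-0.54422800)| = 2.85720 eV

Since 2.85720 eV > 0.30613 eV, the transition 5 → 2 emits the more energetic photon.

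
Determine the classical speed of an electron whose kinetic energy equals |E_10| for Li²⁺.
6.56308e+05 m/s (or 0.2189% of c)

The binding energy at n = 10 for Li²⁺ is:
E_10 = -13.6057 × 3²/10² = -1.22451300 eV
|E_10| = 1.22451300 eV

Convert to Joules:
KE = 1.22451300 eV × (1.602177 × 10⁻¹⁹ J/eV) = 1.9618866e-19 J

Using KE = ½mv²:
v = √(2·KE/m_e)
v = √(2 × 1.9618866e-19 J / 9.10938 × 10⁻³¹ kg)
v = 6.56308e+05 m/s

This is approximately 0.2189% the speed of light.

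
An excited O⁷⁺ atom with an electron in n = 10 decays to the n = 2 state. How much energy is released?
208.984 eV

The energy levels are E_n = -13.6057 Z² eV / n².

Energy at n = 10: E_10 = -13.6057 × 8² / 10² = -8.707648 eV
Energy at n = 2: E_2 = -13.6057 × 8² / 2² = -217.691200 eV

For emission (electron falling to lower state), the photon energy is:
E_photon = E_10 - E_2 = |-8.707648 - (-217.691200)|
E_photon = 208.984 eV

This energy is carried away by the emitted photon.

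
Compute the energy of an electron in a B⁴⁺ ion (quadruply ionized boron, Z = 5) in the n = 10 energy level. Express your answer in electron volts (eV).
-3.40143 eV

The energy levels of a hydrogen-like atom are given by:
E_n = -13.6057 Z² / n² eV  (with Z = 5 for B⁴⁺)

For n = 10:
E_10 = -13.6057 × 5² / 10²
E_10 = -13.6057 × 25 / 100
E_10 = -3.40143 eV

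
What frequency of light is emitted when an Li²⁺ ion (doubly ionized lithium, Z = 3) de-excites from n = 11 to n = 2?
7.1575e+15 Hz

First, find the transition energy:
E_11 = -13.6057 × 3² / 11² = -1.011994 eV
E_2 = -13.6057 × 3² / 2² = -30.612825 eV
|ΔE| = |E_2 - E_11| = 29.600831 eV

Convert to Joules: E = 29.600831 eV × (1.602177 × 10⁻¹⁹ J/eV) = 4.742577e-18 J

Using E = hf:
f = E/h = 4.742577e-18 J / (6.62607 × 10⁻³⁴ J·s)
f = 7.1575e+15 Hz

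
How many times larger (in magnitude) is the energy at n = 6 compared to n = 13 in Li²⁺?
4.69444

Using E_n = -13.6057 Z² / n² eV with Z = 3:

E_6 = -13.6057 × 3² / 6² = -122.4513 / 36 = -3.40142500000 eV
E_13 = -13.6057 × 3² / 13² = -122.4513 / 169 = -0.72456390533 eV

The ratio is:
E_6/E_13 = (-3.40142500000) / (-0.72456390533)
E_6/E_13 = (-122.4513/36) / (-122.4513/169)
E_6/E_13 = 169/36
E_6/E_13 = 4.69444
(Note: the Z² factors cancel in the ratio.)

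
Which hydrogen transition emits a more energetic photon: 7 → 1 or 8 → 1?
8 → 1

Calculate the energy for each transition:

Transition 7 → 1:
ΔE₁ = |E_1 - E_7| = |-13.6057/1² - (-13.6057/7²)|
ΔE₁ = |-13.605700000 - (-0.277667347)| = 13.328033 eV

Transition 8 → 1:
ΔE₂ = |E_1 - E_8| = |-13.6057/1² - (-13.6057/8²)|
ΔE₂ = |-13.605700000 - (-0.212589063)| = 13.393111 eV

Since 13.393111 eV > 13.328033 eV, the transition 8 → 1 emits the more energetic photon.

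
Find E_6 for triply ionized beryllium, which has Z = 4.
-6.0470 eV

For hydrogen-like ions, the energy levels scale with Z²:
E_n = -13.6057 Z² / n² eV

For Be³⁺ (Z = 4) at n = 6:
E_6 = -13.6057 × 4² / 6²
E_6 = -13.6057 × 16 / 36
E_6 = -217.6912 / 36
E_6 = -6.0470 eV

The energy is 16 times more negative than hydrogen at the same n due to the stronger nuclear charge.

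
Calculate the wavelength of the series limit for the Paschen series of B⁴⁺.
32.80554 nm

The series limit corresponds to the transition from n = ∞ to n = 3.
This is the highest energy (shortest wavelength) transition in the Paschen series.

E_∞ = 0 eV
E_3 = -13.6057 × 5² / 3² = -37.7936111 eV

Energy at series limit:
ΔE = E_∞ - E_3 = 0 - (-37.7936111) = 37.7936111 eV
λ = hc/E = 1239.84 eV·nm / 37.7936111 eV = 32.80554 nm

This energy equals the ionization energy from the n = 3 state of B⁴⁺.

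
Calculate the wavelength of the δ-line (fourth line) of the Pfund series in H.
3295.19981 nm

The lines of a series are numbered from the longest wavelength (smallest ΔE) outward; the fourth line is the transition from n = n_f + 4 to n_f.
The Pfund series has all transitions ending at n_f = 5.

For H, the fourth line (δ-line) is the jump from n = 9 to n = 5:
E_9 = -13.6057 / 9² = -0.16797160494 eV
E_5 = -13.6057 / 5² = -0.54422800000 eV
ΔE = E_9 - E_5 = 0.37625639506 eV

λ = hc/E = 1239.84 eV·nm / 0.37625639506 eV
λ = 3295.19981 nm

This is the δ-line of the Pfund series in H.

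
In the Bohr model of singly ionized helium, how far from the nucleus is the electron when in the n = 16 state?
6.7735 nm (or 67.7347 Å)

The Bohr radius formula is:
r_n = n² a₀ / Z

where a₀ = 0.0529177 nm is the Bohr radius.

For He⁺ (Z = 2) at n = 16:
r_16 = 16² × 0.0529177 nm / 2
r_16 = 256 × 0.0529177 nm / 2
r_16 = 13.54693 nm / 2
r_16 = 6.7735 nm

The electron orbits at approximately 6.7735 nm from the nucleus.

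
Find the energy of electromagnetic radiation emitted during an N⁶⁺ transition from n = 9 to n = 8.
2.18626 eV

The energy levels are E_n = -13.6057 Z² eV / n².

Energy at n = 9: E_9 = -13.6057 × 7² / 9² = -8.23060864 eV
Energy at n = 8: E_8 = -13.6057 × 7² / 8² = -10.41686406 eV

For emission (electron falling to lower state), the photon energy is:
E_photon = E_9 - E_8 = |-8.23060864 - (-10.41686406)|
E_photon = 2.18626 eV

This energy is carried away by the emitted photon.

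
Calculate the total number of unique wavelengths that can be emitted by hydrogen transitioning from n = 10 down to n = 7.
6

The electron can occupy levels n = 7, 8, ..., 10 during de-excitation — that is m = 10 - 7 + 1 = 4 distinct levels.

The number of distinct spectral lines equals the number of ways to choose 2 of these m levels (each pair gives one possible emission transition):

Number of lines = m(m-1)/2 = 4×3/2 = 6

These correspond to all possible transitions between the 4 levels:
10 → 9, 10 → 8, 10 → 7, 9 → 8, 9 → 7, 8 → 7

Each transition produces a photon with a unique energy (and thus wavelength). This count does not depend on Z.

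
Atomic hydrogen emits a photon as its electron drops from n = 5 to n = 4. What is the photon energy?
0.3061 eV

The energy levels are E_n = -13.6057 eV / n².

Energy at n = 5: E_5 = -13.6057 / 5² = -0.5442280 eV
Energy at n = 4: E_4 = -13.6057 / 4² = -0.8503563 eV

For emission (electron falling to lower state), the photon energy is:
E_photon = E_5 - E_4 = |-0.5442280 - (-0.8503563)|
E_photon = 0.3061 eV

This energy is carried away by the emitted photon.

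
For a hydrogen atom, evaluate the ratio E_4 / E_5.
1.562500

Using E_n = -13.6057 Z² / n² eV with Z = 1:

E_4 = -13.6057 / 4² = -13.6057 / 16 = -0.850356250000 eV
E_5 = -13.6057 / 5² = -13.6057 / 25 = -0.544228000000 eV

The ratio is:
E_4/E_5 = (-0.850356250000) / (-0.544228000000)
E_4/E_5 = (-13.6057/16) / (-13.6057/25)
E_4/E_5 = 25/16
E_4/E_5 = 1.562500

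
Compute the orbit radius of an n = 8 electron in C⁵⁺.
0.5645 nm (or 5.6446 Å)

The Bohr radius formula is:
r_n = n² a₀ / Z

where a₀ = 0.0529177 nm is the Bohr radius.

For C⁵⁺ (Z = 6) at n = 8:
r_8 = 8² × 0.0529177 nm / 6
r_8 = 64 × 0.0529177 nm / 6
r_8 = 3.38673 nm / 6
r_8 = 0.5645 nm

The electron orbits at approximately 0.5645 nm from the nucleus.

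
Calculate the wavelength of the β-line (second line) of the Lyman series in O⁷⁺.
1.602 nm

The lines of a series are numbered from the longest wavelength (smallest ΔE) outward; the second line is the transition from n = n_f + 2 to n_f.
The Lyman series has all transitions ending at n_f = 1.

For O⁷⁺ (Z = 8), the second line (β-line) is the jump from n = 3 to n = 1:
E_3 = -13.6057 × 8² / 3² = -96.75164 eV
E_1 = -13.6057 × 8² / 1² = -870.76480 eV
ΔE = E_3 - E_1 = 774.01316 eV

λ = hc/E = 1239.84 eV·nm / 774.01316 eV
λ = 1.602 nm

This is the β-line of the Lyman series in O⁷⁺.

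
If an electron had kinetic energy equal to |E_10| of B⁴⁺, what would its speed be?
1.09e+06 m/s (or 0.3649% of c)

The binding energy at n = 10 for B⁴⁺ is:
E_10 = -13.6057 × 5²/10² = -3.401425 eV
|E_10| = 3.401425 eV

Convert to Joules:
KE = 3.401425 eV × (1.602177 × 10⁻¹⁹ J/eV) = 5.4497e-19 J

Using KE = ½mv²:
v = √(2·KE/m_e)
v = √(2 × 5.4497e-19 J / 9.10938 × 10⁻³¹ kg)
v = 1.09e+06 m/s

This is approximately 0.3649% the speed of light.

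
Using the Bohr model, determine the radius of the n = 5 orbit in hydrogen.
1.3229 nm (or 13.2294 Å)

The Bohr radius formula is:
r_n = n² a₀ / Z

where a₀ = 0.0529177 nm is the Bohr radius.

For H (Z = 1) at n = 5:
r_5 = 5² × 0.0529177 nm / 1
r_5 = 25 × 0.0529177 nm / 1
r_5 = 1.32294 nm / 1
r_5 = 1.3229 nm

The electron orbits at approximately 1.3229 nm from the nucleus.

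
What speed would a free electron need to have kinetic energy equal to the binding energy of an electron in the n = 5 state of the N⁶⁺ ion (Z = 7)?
3.063e+06 m/s (or 1.02% of c)

The binding energy at n = 5 for N⁶⁺ is:
E_5 = -13.6057 × 7²/5² = -26.66717 eV
|E_5| = 26.66717 eV

Convert to Joules:
KE = 26.66717 eV × (1.602177 × 10⁻¹⁹ J/eV) = 4.27255e-18 J

Using KE = ½mv²:
v = √(2·KE/m_e)
v = √(2 × 4.27255e-18 J / 9.10938 × 10⁻³¹ kg)
v = 3.063e+06 m/s

This is approximately 1.02% the speed of light.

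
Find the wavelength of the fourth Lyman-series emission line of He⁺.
23.7309 nm

The lines of a series are numbered from the longest wavelength (smallest ΔE) outward; the fourth line is the transition from n = n_f + 4 to n_f.
The Lyman series has all transitions ending at n_f = 1.

For He⁺ (Z = 2), the fourth line (δ-line) is the jump from n = 5 to n = 1:
E_5 = -13.6057 × 2² / 5² = -2.176912 eV
E_1 = -13.6057 × 2² / 1² = -54.422800 eV
ΔE = E_5 - E_1 = 52.245888 eV

λ = hc/E = 1239.84 eV·nm / 52.245888 eV
λ = 23.7309 nm

This is the δ-line of the Lyman series in He⁺.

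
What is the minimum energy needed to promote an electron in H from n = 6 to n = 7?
0.1003 eV

The energy levels of a hydrogen-like atom are E_n = -13.6057 eV / n².

Energy at n = 6: E_6 = -13.6057 / 6² = -0.3779361 eV
Energy at n = 7: E_7 = -13.6057 / 7² = -0.2776673 eV

The excitation energy is the difference:
ΔE = E_7 - E_6
ΔE = -0.2776673 - (-0.3779361)
ΔE = 0.1003 eV

Since this is positive, energy must be absorbed (photon absorption).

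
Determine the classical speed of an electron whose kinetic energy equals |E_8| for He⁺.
5.46923e+05 m/s (or 0.182434% of c)

The binding energy at n = 8 for He⁺ is:
E_8 = -13.6057 × 2²/8² = -0.850356250 eV
|E_8| = 0.850356250 eV

Convert to Joules:
KE = 0.850356250 eV × (1.602177 × 10⁻¹⁹ J/eV) = 1.3624212e-19 J

Using KE = ½mv²:
v = √(2·KE/m_e)
v = √(2 × 1.3624212e-19 J / 9.10938 × 10⁻³¹ kg)
v = 5.46923e+05 m/s

This is approximately 0.182434% the speed of light.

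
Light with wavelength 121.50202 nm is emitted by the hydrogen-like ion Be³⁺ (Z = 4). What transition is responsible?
n = 8 → n = 4

First, find the photon energy from the wavelength (hc = 1239.84 eV·nm):
E = hc/λ = 1239.84 eV·nm / 121.50202 nm = 10.204275 eV

The energy levels of Be³⁺ satisfy E_n = -13.6057 × 4² / n² eV, so an emission n_i → n_f releases
ΔE = 13.6057 × 4² × (1/n_f² − 1/n_i²) eV.

Setting ΔE equal to the photon energy:
1/n_f² − 1/n_i² = 10.204275 / (13.6057 × 4²) = 0.046875000

Since 1/n_i² must be positive, we need 1/n_f² > 0.046875000, i.e. n_f ≤ 4. For each allowed n_f, solve n_i = (1/n_f² − 0.046875000)^(−1/2) and check whether it is a whole number:
  n_f = 1: 1/n_i² = 1.000000000 − 0.046875000 = 0.953125000 → n_i = 1.024  (not an integer) ✗
  n_f = 2: 1/n_i² = 0.250000000 − 0.046875000 = 0.203125000 → n_i = 2.219  (not an integer) ✗
  n_f = 3: 1/n_i² = 0.111111111 − 0.046875000 = 0.064236111 → n_i = 3.946  (not an integer) ✗
  n_f = 4: 1/n_i² = 0.062500000 − 0.046875000 = 0.015625000 → n_i = 8.000  → integer, n_i = 8 ✓

Only n_f = 4 gives an integer upper level, n_i = 8.

The transition is from n = 8 to n = 4 (emission).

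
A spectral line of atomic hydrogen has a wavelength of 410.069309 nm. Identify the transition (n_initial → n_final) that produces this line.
n = 6 → n = 2

First, find the photon energy from the wavelength (hc = 1239.84 eV·nm):
E = hc/λ = 1239.84 eV·nm / 410.069309 nm = 3.0234889 eV

The energy levels of hydrogen satisfy E_n = -13.6057 / n² eV, so an emission n_i → n_f releases
ΔE = 13.6057 × (1/n_f² − 1/n_i²) eV.

Setting ΔE equal to the photon energy:
1/n_f² − 1/n_i² = 3.0234889 / 13.6057 = 0.22222222

Since 1/n_i² must be positive, we need 1/n_f² > 0.22222222, i.e. n_f ≤ 2. For each allowed n_f, solve n_i = (1/n_f² − 0.22222222)^(−1/2) and check whether it is a whole number:
  n_f = 1: 1/n_i² = 1.00000000 − 0.22222222 = 0.77777778 → n_i = 1.134  (not an integer) ✗
  n_f = 2: 1/n_i² = 0.25000000 − 0.22222222 = 0.02777778 → n_i = 6.000  → integer, n_i = 6 ✓

Only n_f = 2 gives an integer upper level, n_i = 6.

The transition is from n = 6 to n = 2 (emission).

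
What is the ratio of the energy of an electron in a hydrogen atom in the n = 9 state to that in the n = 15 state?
2.78

Using E_n = -13.6057 Z² / n² eV with Z = 1:

E_9 = -13.6057 / 9² = -13.6057 / 81 = -0.16797160 eV
E_15 = -13.6057 / 15² = -13.6057 / 225 = -0.06046978 eV

The ratio is:
E_9/E_15 = (-0.16797160) / (-0.06046978)
E_9/E_15 = (-13.6057/81) / (-13.6057/225)
E_9/E_15 = 225/81
E_9/E_15 = 2.78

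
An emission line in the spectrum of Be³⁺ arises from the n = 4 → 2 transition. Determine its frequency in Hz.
9.8695e+15 Hz

First, find the transition energy:
E_4 = -13.6057 × 4² / 4² = -13.605700 eV
E_2 = -13.6057 × 4² / 2² = -54.422800 eV
|ΔE| = |E_2 - E_4| = 40.817100 eV

Convert to Joules: E = 40.817100 eV × (1.602177 × 10⁻¹⁹ J/eV) = 6.539622e-18 J

Using E = hf:
f = E/h = 6.539622e-18 J / (6.62607 × 10⁻³⁴ J·s)
f = 9.8695e+15 Hz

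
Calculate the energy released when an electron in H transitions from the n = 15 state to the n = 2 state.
3.3410 eV

The energy levels are E_n = -13.6057 eV / n².

Energy at n = 15: E_15 = -13.6057 / 15² = -0.0604698 eV
Energy at n = 2: E_2 = -13.6057 / 2² = -3.4014250 eV

For emission (electron falling to lower state), the photon energy is:
E_photon = E_15 - E_2 = |-0.0604698 - (-3.4014250)|
E_photon = 3.3410 eV

This energy is carried away by the emitted photon.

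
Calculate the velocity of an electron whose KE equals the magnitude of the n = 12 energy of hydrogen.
1.823e+05 m/s (or 0.06081% of c)

The binding energy at n = 12 for hydrogen is:
E_12 = -13.6057/12² = -0.09448403 eV
|E_12| = 0.09448403 eV

Convert to Joules:
KE = 0.09448403 eV × (1.602177 × 10⁻¹⁹ J/eV) = 1.51380e-20 J

Using KE = ½mv²:
v = √(2·KE/m_e)
v = √(2 × 1.51380e-20 J / 9.10938 × 10⁻³¹ kg)
v = 1.823e+05 m/s

This is approximately 0.06081% the speed of light.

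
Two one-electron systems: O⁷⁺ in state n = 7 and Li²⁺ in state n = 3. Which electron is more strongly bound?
O⁷⁺ at n = 7 (E = -17.770710 eV)

Using E_n = -13.6057 Z² / n² eV:

O⁷⁺ (Z = 8) at n = 7:
E = -13.6057 × 8² / 7² = -13.6057 × 64 / 49 = -17.770710204 eV

Li²⁺ (Z = 3) at n = 3:
E = -13.6057 × 3² / 3² = -13.6057 × 9 / 9 = -13.605700000 eV

Since -17.770710204 eV < -13.605700000 eV,
O⁷⁺ at n = 7 is more tightly bound (requires more energy to ionize).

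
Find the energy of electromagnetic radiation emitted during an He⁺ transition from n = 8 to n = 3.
5.1966 eV

The energy levels are E_n = -13.6057 Z² eV / n².

Energy at n = 8: E_8 = -13.6057 × 2² / 8² = -0.8503563 eV
Energy at n = 3: E_3 = -13.6057 × 2² / 3² = -6.0469778 eV

For emission (electron falling to lower state), the photon energy is:
E_photon = E_8 - E_3 = |-0.8503563 - (-6.0469778)|
E_photon = 5.1966 eV

This energy is carried away by the emitted photon.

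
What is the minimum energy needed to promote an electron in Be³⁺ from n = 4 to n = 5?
4.898052 eV

The energy levels of a hydrogen-like atom are E_n = -13.6057 Z² eV / n².

Energy at n = 4: E_4 = -13.6057 × 4² / 4² = -13.605700000 eV
Energy at n = 5: E_5 = -13.6057 × 4² / 5² = -8.707648000 eV

The excitation energy is the difference:
ΔE = E_5 - E_4
ΔE = -8.707648000 - (-13.605700000)
ΔE = 4.898052 eV

Since this is positive, energy must be absorbed (photon absorption).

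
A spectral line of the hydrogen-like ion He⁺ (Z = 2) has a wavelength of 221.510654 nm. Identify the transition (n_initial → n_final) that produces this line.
n = 11 → n = 3

First, find the photon energy from the wavelength (hc = 1239.84 eV·nm):
E = hc/λ = 1239.84 eV·nm / 221.510654 nm = 5.5972026 eV

The energy levels of He⁺ satisfy E_n = -13.6057 × 2² / n² eV, so an emission n_i → n_f releases
ΔE = 13.6057 × 2² × (1/n_f² − 1/n_i²) eV.

Setting ΔE equal to the photon energy:
1/n_f² − 1/n_i² = 5.5972026 / (13.6057 × 2²) = 0.10284665

Since 1/n_i² must be positive, we need 1/n_f² > 0.10284665, i.e. n_f ≤ 3. For each allowed n_f, solve n_i = (1/n_f² − 0.10284665)^(−1/2) and check whether it is a whole number:
  n_f = 1: 1/n_i² = 1.00000000 − 0.10284665 = 0.89715335 → n_i = 1.056  (not an integer) ✗
  n_f = 2: 1/n_i² = 0.25000000 − 0.10284665 = 0.14715335 → n_i = 2.607  (not an integer) ✗
  n_f = 3: 1/n_i² = 0.11111111 − 0.10284665 = 0.00826446 → n_i = 11.000  → integer, n_i = 11 ✓

Only n_f = 3 gives an integer upper level, n_i = 11.

The transition is from n = 11 to n = 3 (emission).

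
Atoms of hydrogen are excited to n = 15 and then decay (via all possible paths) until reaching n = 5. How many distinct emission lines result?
55

The electron can occupy levels n = 5, 6, ..., 15 during de-excitation — that is m = 15 - 5 + 1 = 11 distinct levels.

The number of distinct spectral lines equals the number of ways to choose 2 of these m levels (each pair gives one possible emission transition):

Number of lines = m(m-1)/2 = 11×10/2 = 55

These correspond to all possible transitions between the 11 levels:
15 → 14, 15 → 13, 15 → 12, 15 → 11, 15 → 10, 15 → 9, 15 → 8, 15 → 7...

Each transition produces a photon with a unique energy (and thus wavelength). This count does not depend on Z.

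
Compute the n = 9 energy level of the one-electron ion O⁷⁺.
-10.75018 eV

For hydrogen-like ions, the energy levels scale with Z²:
E_n = -13.6057 Z² / n² eV

For O⁷⁺ (Z = 8) at n = 9:
E_9 = -13.6057 × 8² / 9²
E_9 = -13.6057 × 64 / 81
E_9 = -870.7648 / 81
E_9 = -10.75018 eV

The energy is 64 times more negative than hydrogen at the same n due to the stronger nuclear charge.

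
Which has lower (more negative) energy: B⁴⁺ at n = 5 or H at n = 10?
B⁴⁺ at n = 5 (E = -13.60570 eV)

Using E_n = -13.6057 Z² / n² eV:

B⁴⁺ (Z = 5) at n = 5:
E = -13.6057 × 5² / 5² = -13.6057 × 25 / 25 = -13.60570000 eV

H (Z = 1) at n = 10:
E = -13.6057 × 1² / 10² = -13.6057 × 1 / 100 = -0.13605700 eV

Since -13.60570000 eV < -0.13605700 eV,
B⁴⁺ at n = 5 is more tightly bound (requires more energy to ionize).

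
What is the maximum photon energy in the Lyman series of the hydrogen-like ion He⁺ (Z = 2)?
54.42 eV

The series limit corresponds to the transition from n = ∞ to n = 1.
This is the highest energy (shortest wavelength) transition in the Lyman series.

E_∞ = 0 eV
E_1 = -13.6057 × 2² / 1² = -54.42 eV

Energy at series limit:
ΔE = E_∞ - E_1 = 0 - (-54.42) = 54.42 eV

This energy equals the ionization energy from the n = 1 state of He⁺.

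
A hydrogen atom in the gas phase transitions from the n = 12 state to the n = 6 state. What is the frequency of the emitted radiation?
6.854e+13 Hz

First, find the transition energy:
E_12 = -13.6057 / 12² = -0.0944840 eV
E_6 = -13.6057 / 6² = -0.3779361 eV
|ΔE| = |E_6 - E_12| = 0.2834521 eV

Convert to Joules: E = 0.2834521 eV × (1.602177 × 10⁻¹⁹ J/eV) = 4.54140e-20 J

Using E = hf:
f = E/h = 4.54140e-20 J / (6.62607 × 10⁻³⁴ J·s)
f = 6.854e+13 Hz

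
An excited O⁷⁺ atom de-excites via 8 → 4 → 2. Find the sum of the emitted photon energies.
204.0855 eV

The energy levels of O⁷⁺ are E_n = -13.6057 × 8² / n² eV.

First transition (8 → 4):
ΔE₁ = |E_4 - E_8|
ΔE₁ = |-54.4228000000 - (-13.6057000000)| = 40.8171000 eV

Second transition (4 → 2):
ΔE₂ = |E_2 - E_4|
ΔE₂ = |-217.6912000000 - (-54.4228000000)| = 163.2684000 eV

Total energy released:
E_total = ΔE₁ + ΔE₂ = 40.8171000 + 163.2684000 = 204.0855 eV

Note: This equals the direct transition 8 → 2: 204.0855 eV ✓
Energy is conserved regardless of the path taken.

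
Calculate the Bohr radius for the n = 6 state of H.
1.9050 nm (or 19.0504 Å)

The Bohr radius formula is:
r_n = n² a₀ / Z

where a₀ = 0.0529177 nm is the Bohr radius.

For H (Z = 1) at n = 6:
r_6 = 6² × 0.0529177 nm / 1
r_6 = 36 × 0.0529177 nm / 1
r_6 = 1.90504 nm / 1
r_6 = 1.9050 nm

The electron orbits at approximately 1.9050 nm from the nucleus.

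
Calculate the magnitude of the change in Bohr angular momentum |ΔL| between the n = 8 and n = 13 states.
5.2729e-34 J·s (or 5ℏ)

In the Bohr model, L_n = nℏ where ℏ = 1.054572e-34 J·s.

L_13 = 13ℏ = 1.370944e-33 J·s
L_8 = 8ℏ = 8.436576e-34 J·s

ΔL = L_13 - L_8 = (13 - 8)ℏ = 5ℏ
ΔL = 5 × 1.054572e-34 J·s = 5.2729e-34 J·s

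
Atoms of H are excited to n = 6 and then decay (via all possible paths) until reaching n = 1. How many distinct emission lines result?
15

The electron can occupy levels n = 1, 2, ..., 6 during de-excitation — that is m = 6 - 1 + 1 = 6 distinct levels.

The number of distinct spectral lines equals the number of ways to choose 2 of these m levels (each pair gives one possible emission transition):

Number of lines = m(m-1)/2 = 6×5/2 = 15

These correspond to all possible transitions between the 6 levels:
6 → 5, 6 → 4, 6 → 3, 6 → 2, 6 → 1, 5 → 4, 5 → 3, 5 → 2...

Each transition produces a photon with a unique energy (and thus wavelength). This count does not depend on Z.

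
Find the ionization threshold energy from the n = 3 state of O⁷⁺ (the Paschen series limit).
96.75 eV

The series limit corresponds to the transition from n = ∞ to n = 3.
This is the highest energy (shortest wavelength) transition in the Paschen series.

E_∞ = 0 eV
E_3 = -13.6057 × 8² / 3² = -96.75 eV

Energy at series limit:
ΔE = E_∞ - E_3 = 0 - (-96.75) = 96.75 eV

This energy equals the ionization energy from the n = 3 state of O⁷⁺.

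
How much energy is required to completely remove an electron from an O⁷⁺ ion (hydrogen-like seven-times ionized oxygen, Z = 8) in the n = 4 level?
54.42280 eV

The ionization energy is the energy needed to remove the electron completely (n → ∞).

For a hydrogen-like ion with Z = 8, E_n = -13.6057 Z² / n² eV.

At n = 4: E_4 = -13.6057 × 8² / 4² = -54.42280000 eV
At n = ∞: E_∞ = 0 eV

Ionization energy = E_∞ - E_4 = 0 - (-54.42280000) = 54.42280000 eV
Ionization energy ≈ 54.42280 eV

This is also called the binding energy of the electron in state n = 4.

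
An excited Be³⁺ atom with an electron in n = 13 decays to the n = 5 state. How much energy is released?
7.41953 eV

The energy levels are E_n = -13.6057 Z² eV / n².

Energy at n = 13: E_13 = -13.6057 × 4² / 13² = -1.28811361 eV
Energy at n = 5: E_5 = -13.6057 × 4² / 5² = -8.70764800 eV

For emission (electron falling to lower state), the photon energy is:
E_photon = E_13 - E_5 = |-1.28811361 - (-8.70764800)|
E_photon = 7.41953 eV

This energy is carried away by the emitted photon.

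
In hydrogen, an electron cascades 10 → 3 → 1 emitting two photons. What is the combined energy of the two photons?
13.46964 eV

The energy levels of hydrogen are E_n = -13.6057 / n² eV.

First transition (10 → 3):
ΔE₁ = |E_3 - E_10|
ΔE₁ = |-1.51174444444 - (-0.13605700000)| = 1.37568744 eV

Second transition (3 → 1):
ΔE₂ = |E_1 - E_3|
ΔE₂ = |-13.60570000000 - (-1.51174444444)| = 12.09395556 eV

Total energy released:
E_total = ΔE₁ + ΔE₂ = 1.37568744 + 12.09395556 = 13.46964 eV

Note: This equals the direct transition 10 → 1: 13.46964 eV ✓
Energy is conserved regardless of the path taken.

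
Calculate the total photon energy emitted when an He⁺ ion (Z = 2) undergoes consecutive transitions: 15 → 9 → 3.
5.805 eV

The energy levels of He⁺ are E_n = -13.6057 × 2² / n² eV.

First transition (15 → 9):
ΔE₁ = |E_9 - E_15|
ΔE₁ = |-0.671886420 - (-0.241879111)| = 0.430007 eV

Second transition (9 → 3):
ΔE₂ = |E_3 - E_9|
ΔE₂ = |-6.046977778 - (-0.671886420)| = 5.375091 eV

Total energy released:
E_total = ΔE₁ + ΔE₂ = 0.430007 + 5.375091 = 5.805 eV

Note: This equals the direct transition 15 → 3: 5.805 eV ✓
Energy is conserved regardless of the path taken.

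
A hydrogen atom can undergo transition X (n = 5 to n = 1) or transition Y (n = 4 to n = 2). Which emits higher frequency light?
5 → 1

Calculate the energy for each transition:

Transition 5 → 1:
ΔE₁ = |E_1 - E_5| = |-13.6057/1² - (-13.6057/5²)|
ΔE₁ = |-13.605700000 - (-0.544228000)| = 13.061472 eV

Transition 4 → 2:
ΔE₂ = |E_2 - E_4| = |-13.6057/2² - (-13.6057/4²)|
ΔE₂ = |-3.401425000 - (-0.850356250)| = 2.551069 eV

Since 13.061472 eV > 2.551069 eV, the transition 5 → 1 emits the more energetic photon.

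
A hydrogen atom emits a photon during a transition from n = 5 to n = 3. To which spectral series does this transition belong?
Paschen series

The spectral series in hydrogen are named based on the final (lower) energy level:
- Lyman series: n_final = 1 (ultraviolet)
- Balmer series: n_final = 2 (visible/near-UV)
- Paschen series: n_final = 3 (infrared)
- Brackett series: n_final = 4 (infrared)
- Pfund series: n_final = 5 (far infrared)

Since this transition ends at n = 3, it belongs to the Paschen series.

For reference, this 5 → 3 line has photon energy
ΔE = 13.6057 eV × (1/3² - 1/5²) = 0.96751644444 eV,
corresponding to wavelength λ = hc/ΔE = 1239.84 eV·nm / 0.96751644444 eV = 1281.46659 nm in the infrared region.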